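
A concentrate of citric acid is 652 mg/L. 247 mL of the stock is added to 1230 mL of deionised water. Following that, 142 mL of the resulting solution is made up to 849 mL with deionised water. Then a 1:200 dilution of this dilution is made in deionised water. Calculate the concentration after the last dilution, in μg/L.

Overall dilution factor = 5.980 × 5.979 × 200 = 7150.
652 mg/L / 7150 = 0.0912 mg/L = 91.2 μg/L.

91.2 μg/L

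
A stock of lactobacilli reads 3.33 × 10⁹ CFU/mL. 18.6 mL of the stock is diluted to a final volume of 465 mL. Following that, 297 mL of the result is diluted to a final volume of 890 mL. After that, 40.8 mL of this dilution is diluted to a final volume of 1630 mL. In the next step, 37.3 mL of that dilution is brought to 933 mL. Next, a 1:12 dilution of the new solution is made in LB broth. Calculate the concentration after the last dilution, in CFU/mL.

3710 CFU/mL

Overall dilution factor = 25 × 2.997 × 39.95 × 25.01 × 12 = 8.98 × 10⁵.
3.33 × 10⁹ CFU/mL / 8.98 × 10⁵ = 3710 CFU/mL.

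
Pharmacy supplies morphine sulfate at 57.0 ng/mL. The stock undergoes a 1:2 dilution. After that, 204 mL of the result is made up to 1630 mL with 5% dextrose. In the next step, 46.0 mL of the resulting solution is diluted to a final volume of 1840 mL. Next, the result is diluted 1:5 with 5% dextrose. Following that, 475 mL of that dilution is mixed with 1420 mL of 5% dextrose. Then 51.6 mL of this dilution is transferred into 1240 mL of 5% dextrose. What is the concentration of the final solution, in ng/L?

Overall dilution factor = 2 × 7.990 × 40 × 5 × 3.989 × 25.03 = 3.19 × 10⁵.
57.0 ng/mL / 3.19 × 10⁵ = 1.79 × 10⁻⁴ ng/mL = 0.179 ng/L.

0.179 ng/L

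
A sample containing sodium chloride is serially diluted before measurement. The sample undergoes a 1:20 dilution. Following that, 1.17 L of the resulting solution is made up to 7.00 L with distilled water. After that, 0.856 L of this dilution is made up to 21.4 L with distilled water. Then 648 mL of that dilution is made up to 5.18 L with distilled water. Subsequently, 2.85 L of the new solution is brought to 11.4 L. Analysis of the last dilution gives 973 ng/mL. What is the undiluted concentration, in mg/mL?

Overall dilution factor = 20 × 5.983 × 25 × 7.994 × 4 = 9.57 × 10⁴.
Original = 973 ng/mL × 9.57 × 10⁴ = 9.31 × 10⁷ ng/mL = 93.1 mg/mL.

93.1 mg/mL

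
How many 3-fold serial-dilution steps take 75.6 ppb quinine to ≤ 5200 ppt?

3

Need 3ⁿ ≥ 14.5, so n ≥ log(14.5)/log(3) = 2.44.
Minimum whole steps: n = 3.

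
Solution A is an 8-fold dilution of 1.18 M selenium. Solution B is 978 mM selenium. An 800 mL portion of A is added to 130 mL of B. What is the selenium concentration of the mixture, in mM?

264 mM

C_A = 1.18 M / 8 = 0.147 M.
C_B = 978 mM = 0.978 M.
C_mix = (C_A·V_A + C_B·V_B)/(V_A + V_B) = (0.147×800 + 0.978×130) / 930.0 = 0.264 M = 264 mM.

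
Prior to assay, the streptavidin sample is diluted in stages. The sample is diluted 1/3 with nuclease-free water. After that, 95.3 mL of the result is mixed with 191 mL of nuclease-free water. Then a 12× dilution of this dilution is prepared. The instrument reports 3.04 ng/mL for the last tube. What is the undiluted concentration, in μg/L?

Overall dilution factor = 3 × 3.004 × 12 = 108.
Original = 3.04 ng/mL × 108 = 329 ng/mL = 329 μg/L.

329 μg/L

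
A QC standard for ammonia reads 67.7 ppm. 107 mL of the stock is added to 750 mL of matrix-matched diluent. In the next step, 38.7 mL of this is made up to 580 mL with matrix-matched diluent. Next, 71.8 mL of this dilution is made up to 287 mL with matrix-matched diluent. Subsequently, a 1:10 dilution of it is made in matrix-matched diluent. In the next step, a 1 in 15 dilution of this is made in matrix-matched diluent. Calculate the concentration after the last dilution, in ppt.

941 ppt

Overall dilution factor = 8.009 × 14.99 × 3.997 × 10 × 15 = 7.20 × 10⁴.
67.7 ppm / 7.20 × 10⁴ = 9.41 × 10⁻⁴ ppm = 941 ppt.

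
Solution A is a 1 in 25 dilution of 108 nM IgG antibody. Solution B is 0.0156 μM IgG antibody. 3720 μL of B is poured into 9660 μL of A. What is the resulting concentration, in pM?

C_A = 108 nM / 25 = 4.32 nM.
C_B = 0.0156 μM = 15.6 nM.
C_mix = (C_A·V_A + C_B·V_B)/(V_A + V_B) = (4.32×9660 + 15.6×3720) / 13380 = 7.46 nM = 7460 pM.

7460 pM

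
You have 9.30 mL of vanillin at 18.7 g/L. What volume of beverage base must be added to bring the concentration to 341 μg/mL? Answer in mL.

501 mL

341 μg/mL = 0.341 g/L.
V₂ = C₁V₁/C₂ = 18.7 × 9.30 / 0.341 = 510 mL.
Diluent to add = V₂ − V₁ = 510 − 9.30 = 501 mL.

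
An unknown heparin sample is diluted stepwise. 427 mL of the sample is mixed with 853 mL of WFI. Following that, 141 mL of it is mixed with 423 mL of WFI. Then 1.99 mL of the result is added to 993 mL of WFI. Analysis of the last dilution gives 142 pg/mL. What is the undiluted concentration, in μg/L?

851 μg/L

Overall dilution factor = 2.998 × 4 × 500.0 = 5995.
Original = 142 pg/mL × 5995 = 8.51 × 10⁵ pg/mL = 851 μg/L.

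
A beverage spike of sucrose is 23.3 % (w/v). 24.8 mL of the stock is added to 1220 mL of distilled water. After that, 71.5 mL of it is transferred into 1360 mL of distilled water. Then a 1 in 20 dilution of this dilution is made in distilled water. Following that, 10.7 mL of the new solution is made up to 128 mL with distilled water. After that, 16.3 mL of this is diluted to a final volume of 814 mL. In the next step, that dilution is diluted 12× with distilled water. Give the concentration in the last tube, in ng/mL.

1.62 ng/mL

Overall dilution factor = 50.19 × 20.02 × 20 × 11.96 × 49.94 × 12 = 1.44 × 10⁸.
23.3 % (w/v) / 1.44 × 10⁸ = 1.62 × 10⁻⁷ % (w/v) = 1.62 ng/mL.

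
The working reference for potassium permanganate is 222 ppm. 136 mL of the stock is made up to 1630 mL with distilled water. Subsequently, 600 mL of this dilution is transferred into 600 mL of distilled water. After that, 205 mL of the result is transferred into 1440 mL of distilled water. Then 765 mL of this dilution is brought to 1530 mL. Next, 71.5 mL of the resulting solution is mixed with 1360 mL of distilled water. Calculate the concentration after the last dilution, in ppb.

28.8 ppb

Overall dilution factor = 11.99 × 2 × 8.024 × 2 × 20.02 = 7702.
222 ppm / 7702 = 0.0288 ppm = 28.8 ppb.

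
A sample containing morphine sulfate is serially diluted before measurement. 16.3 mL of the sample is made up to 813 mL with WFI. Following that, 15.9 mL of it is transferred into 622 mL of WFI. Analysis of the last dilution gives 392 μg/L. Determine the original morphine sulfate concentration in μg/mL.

784 μg/mL

Overall dilution factor = 49.88 × 40.12 = 2001.
Original = 392 μg/L × 2001 = 7.84 × 10⁵ μg/L = 784 μg/mL.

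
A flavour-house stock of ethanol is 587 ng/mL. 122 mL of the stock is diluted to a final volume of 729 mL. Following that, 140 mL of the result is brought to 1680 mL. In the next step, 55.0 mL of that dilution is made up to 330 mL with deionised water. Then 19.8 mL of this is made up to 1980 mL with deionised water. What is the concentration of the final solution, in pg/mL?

13.6 pg/mL

Overall dilution factor = 5.975 × 12 × 6 × 100 = 4.30 × 10⁴.
587 ng/mL / 4.30 × 10⁴ = 0.0136 ng/mL = 13.6 pg/mL.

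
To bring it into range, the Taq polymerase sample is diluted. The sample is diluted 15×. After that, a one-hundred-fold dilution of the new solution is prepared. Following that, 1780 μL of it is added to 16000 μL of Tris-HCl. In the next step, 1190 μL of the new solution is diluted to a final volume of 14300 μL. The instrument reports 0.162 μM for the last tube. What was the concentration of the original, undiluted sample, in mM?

Overall dilution factor = 15 × 100 × 9.989 × 12.02 = 1.80 × 10⁵.
Original = 0.162 μM × 1.80 × 10⁵ = 2.92 × 10⁴ μM = 29.2 mM.

29.2 mM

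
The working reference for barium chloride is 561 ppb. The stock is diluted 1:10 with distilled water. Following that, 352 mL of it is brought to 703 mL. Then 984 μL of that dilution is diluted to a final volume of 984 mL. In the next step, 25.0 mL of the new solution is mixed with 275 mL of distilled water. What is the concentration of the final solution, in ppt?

2.34 ppt

Overall dilution factor = 10 × 1.997 × 1000 × 12 = 2.40 × 10⁵.
561 ppb / 2.40 × 10⁵ = 2.34 × 10⁻³ ppb = 2.34 ppt.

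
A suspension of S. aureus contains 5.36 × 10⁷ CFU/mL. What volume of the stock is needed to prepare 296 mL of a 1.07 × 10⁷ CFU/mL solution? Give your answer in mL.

V₁ = C₂V₂/C₁ = 1.07 × 10⁷ × 296 / 5.36 × 10⁷ = 59.1 mL.

59.1 mL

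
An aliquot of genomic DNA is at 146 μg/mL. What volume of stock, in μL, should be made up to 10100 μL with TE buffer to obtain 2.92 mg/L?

202 μL

2.92 mg/L = 2.92 μg/mL.
V₁ = C₂V₂/C₁ = 2.92 × 10100 / 146 = 202 μL.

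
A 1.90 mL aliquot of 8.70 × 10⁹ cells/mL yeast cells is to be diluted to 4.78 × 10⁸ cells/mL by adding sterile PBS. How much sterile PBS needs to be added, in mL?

32.7 mL

V₂ = C₁V₁/C₂ = 8.70 × 10⁹ × 1.90 / 4.78 × 10⁸ = 34.6 mL.
Diluent to add = V₂ − V₁ = 34.6 − 1.90 = 32.7 mL.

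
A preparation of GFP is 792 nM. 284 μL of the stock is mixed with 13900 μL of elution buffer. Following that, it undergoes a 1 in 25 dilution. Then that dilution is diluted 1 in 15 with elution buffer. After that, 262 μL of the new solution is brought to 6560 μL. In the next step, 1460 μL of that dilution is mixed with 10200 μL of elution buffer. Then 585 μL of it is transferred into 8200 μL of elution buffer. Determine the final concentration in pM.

0.0141 pM

Overall dilution factor = 49.94 × 25 × 15 × 25.04 × 7.986 × 15.02 = 5.62 × 10⁷.
792 nM / 5.62 × 10⁷ = 1.41 × 10⁻⁵ nM = 0.0141 pM.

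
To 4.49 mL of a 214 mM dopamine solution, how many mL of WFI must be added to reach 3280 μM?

3280 μM = 3.28 mM.
V₂ = C₁V₁/C₂ = 214 × 4.49 / 3.28 = 293 mL.
Diluent to add = V₂ − V₁ = 293 − 4.49 = 288 mL.

288 mL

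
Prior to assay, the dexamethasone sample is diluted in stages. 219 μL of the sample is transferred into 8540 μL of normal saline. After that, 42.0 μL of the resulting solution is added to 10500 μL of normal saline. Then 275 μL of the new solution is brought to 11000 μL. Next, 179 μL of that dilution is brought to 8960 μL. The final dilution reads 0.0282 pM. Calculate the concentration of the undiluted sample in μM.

Overall dilution factor = 40.00 × 251 × 40 × 50.06 = 2.01 × 10⁷.
Original = 0.0282 pM × 2.01 × 10⁷ = 5.67 × 10⁵ pM = 0.567 μM.

0.567 μM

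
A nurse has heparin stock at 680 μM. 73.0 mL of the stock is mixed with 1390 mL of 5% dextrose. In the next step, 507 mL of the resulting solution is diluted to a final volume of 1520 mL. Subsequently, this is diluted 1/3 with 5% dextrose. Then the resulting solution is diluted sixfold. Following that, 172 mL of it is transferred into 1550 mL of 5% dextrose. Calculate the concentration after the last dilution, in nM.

Overall dilution factor = 20.04 × 2.998 × 3 × 6 × 10.01 = 1.08 × 10⁴.
680 μM / 1.08 × 10⁴ = 0.0628 μM = 62.8 nM.

62.8 nM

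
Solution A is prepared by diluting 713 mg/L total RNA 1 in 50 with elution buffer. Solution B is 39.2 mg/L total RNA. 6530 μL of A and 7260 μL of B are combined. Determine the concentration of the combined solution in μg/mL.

27.4 μg/mL

C_A = 713 mg/L / 50 = 14.3 mg/L.
C_mix = (C_A·V_A + C_B·V_B)/(V_A + V_B) = (14.3×6530 + 39.2×7260) / 13790 = 27.4 mg/L = 27.4 μg/mL.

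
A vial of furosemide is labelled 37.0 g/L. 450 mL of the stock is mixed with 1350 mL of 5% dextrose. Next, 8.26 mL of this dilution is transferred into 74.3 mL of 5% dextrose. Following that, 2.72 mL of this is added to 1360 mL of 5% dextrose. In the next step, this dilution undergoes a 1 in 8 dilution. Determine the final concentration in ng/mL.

Overall dilution factor = 4 × 9.995 × 501 × 8 = 1.60 × 10⁵.
37.0 g/L / 1.60 × 10⁵ = 2.31 × 10⁻⁴ g/L = 231 ng/mL.

231 ng/mL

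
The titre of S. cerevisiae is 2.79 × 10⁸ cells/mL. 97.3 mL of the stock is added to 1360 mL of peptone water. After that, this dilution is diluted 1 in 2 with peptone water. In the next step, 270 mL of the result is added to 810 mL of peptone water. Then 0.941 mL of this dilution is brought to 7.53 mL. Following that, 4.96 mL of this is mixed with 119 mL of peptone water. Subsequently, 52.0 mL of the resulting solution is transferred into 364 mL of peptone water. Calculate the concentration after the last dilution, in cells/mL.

1460 cells/mL

Overall dilution factor = 14.98 × 2 × 4 × 8.002 × 24.99 × 8 = 1.92 × 10⁵.
2.79 × 10⁸ cells/mL / 1.92 × 10⁵ = 1460 cells/mL.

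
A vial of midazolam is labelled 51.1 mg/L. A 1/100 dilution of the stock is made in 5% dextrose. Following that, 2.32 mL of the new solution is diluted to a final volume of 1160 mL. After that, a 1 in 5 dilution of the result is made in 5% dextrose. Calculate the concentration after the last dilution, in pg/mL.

204 pg/mL

Overall dilution factor = 100 × 500 × 5 = 2.50 × 10⁵.
51.1 mg/L / 2.50 × 10⁵ = 2.04 × 10⁻⁴ mg/L = 204 pg/mL.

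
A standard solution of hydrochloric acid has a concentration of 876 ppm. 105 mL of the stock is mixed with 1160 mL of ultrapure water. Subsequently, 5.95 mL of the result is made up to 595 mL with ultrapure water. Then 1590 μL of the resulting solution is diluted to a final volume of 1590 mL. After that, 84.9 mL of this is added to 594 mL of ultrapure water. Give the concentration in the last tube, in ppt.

90.9 ppt

Overall dilution factor = 12.05 × 100 × 1000 × 7.996 = 9.63 × 10⁶.
876 ppm / 9.63 × 10⁶ = 9.09 × 10⁻⁵ ppm = 90.9 ppt.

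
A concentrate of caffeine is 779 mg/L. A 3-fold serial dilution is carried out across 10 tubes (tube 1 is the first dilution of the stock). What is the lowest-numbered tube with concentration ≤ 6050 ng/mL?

Tube n has concentration 779 mg/L / 3ⁿ.
Need 3ⁿ ≥ 779 mg/L / 6050 ng/mL = 129, so n ≥ 4.42.
First such tube: n = 5.

tube 5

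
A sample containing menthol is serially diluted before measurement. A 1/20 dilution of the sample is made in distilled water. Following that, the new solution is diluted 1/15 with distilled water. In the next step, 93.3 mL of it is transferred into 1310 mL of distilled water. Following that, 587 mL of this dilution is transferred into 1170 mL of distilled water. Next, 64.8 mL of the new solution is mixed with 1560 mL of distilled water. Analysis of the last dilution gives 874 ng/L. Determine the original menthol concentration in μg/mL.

296 μg/mL

Overall dilution factor = 20 × 15 × 15.04 × 2.993 × 25.07 = 3.39 × 10⁵.
Original = 874 ng/L × 3.39 × 10⁵ = 2.96 × 10⁸ ng/L = 296 μg/mL.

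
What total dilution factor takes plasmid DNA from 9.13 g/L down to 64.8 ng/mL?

Factor = C₀/C_target = 9.13 g/L / 64.8 ng/mL = 1.41 × 10⁵.

1.41 × 10⁵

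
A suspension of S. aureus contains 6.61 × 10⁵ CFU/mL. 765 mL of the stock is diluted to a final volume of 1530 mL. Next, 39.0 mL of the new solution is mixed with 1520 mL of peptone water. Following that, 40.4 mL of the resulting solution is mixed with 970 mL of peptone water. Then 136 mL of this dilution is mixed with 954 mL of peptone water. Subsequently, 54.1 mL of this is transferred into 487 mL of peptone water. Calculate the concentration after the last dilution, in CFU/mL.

4.12 CFU/mL

Overall dilution factor = 2 × 39.97 × 25.01 × 8.015 × 10.00 = 1.60 × 10⁵.
6.61 × 10⁵ CFU/mL / 1.60 × 10⁵ = 4.12 CFU/mL.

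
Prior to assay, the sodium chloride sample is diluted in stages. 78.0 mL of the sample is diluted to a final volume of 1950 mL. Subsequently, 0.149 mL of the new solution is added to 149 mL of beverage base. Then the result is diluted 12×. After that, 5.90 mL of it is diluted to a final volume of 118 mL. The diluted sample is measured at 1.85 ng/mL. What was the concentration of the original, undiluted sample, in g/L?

Overall dilution factor = 25 × 1001 × 12 × 20 = 6.01 × 10⁶.
Original = 1.85 ng/mL × 6.01 × 10⁶ = 1.11 × 10⁷ ng/mL = 11.1 g/L.

11.1 g/L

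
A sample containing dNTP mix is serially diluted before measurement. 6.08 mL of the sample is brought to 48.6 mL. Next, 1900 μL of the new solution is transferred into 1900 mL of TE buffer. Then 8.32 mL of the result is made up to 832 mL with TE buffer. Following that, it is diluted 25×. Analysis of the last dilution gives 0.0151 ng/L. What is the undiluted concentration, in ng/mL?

302 ng/mL

Overall dilution factor = 7.993 × 1001 × 100 × 25 = 2.00 × 10⁷.
Original = 0.0151 ng/L × 2.00 × 10⁷ = 3.02 × 10⁵ ng/L = 302 ng/mL.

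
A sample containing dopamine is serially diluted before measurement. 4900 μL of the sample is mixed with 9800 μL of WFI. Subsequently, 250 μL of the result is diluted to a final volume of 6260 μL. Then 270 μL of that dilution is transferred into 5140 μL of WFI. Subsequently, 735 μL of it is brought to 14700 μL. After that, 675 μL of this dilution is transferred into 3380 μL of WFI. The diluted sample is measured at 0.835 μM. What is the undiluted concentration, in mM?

151 mM

Overall dilution factor = 3 × 25.04 × 20.04 × 20 × 6.007 = 1.81 × 10⁵.
Original = 0.835 μM × 1.81 × 10⁵ = 1.51 × 10⁵ μM = 151 mM.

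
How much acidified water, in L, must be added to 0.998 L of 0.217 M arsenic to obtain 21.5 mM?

9.07 L

21.5 mM = 0.0215 M.
V₂ = C₁V₁/C₂ = 0.217 × 0.998 / 0.0215 = 10.1 L.
Diluent to add = V₂ − V₁ = 10.1 − 0.998 = 9.07 L.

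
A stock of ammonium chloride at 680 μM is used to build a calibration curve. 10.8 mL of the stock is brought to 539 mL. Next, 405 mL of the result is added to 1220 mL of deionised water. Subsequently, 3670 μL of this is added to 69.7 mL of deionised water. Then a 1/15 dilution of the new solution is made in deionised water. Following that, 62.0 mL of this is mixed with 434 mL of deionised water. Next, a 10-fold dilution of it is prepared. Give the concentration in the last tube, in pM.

Overall dilution factor = 49.91 × 4.012 × 19.99 × 15 × 8 × 10 = 4.80 × 10⁶.
680 μM / 4.80 × 10⁶ = 1.42 × 10⁻⁴ μM = 142 pM.

142 pM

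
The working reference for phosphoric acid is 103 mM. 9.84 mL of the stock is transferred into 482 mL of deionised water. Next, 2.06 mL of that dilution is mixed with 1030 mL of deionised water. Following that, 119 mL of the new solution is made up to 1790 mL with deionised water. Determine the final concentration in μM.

Overall dilution factor = 49.98 × 501 × 15.04 = 3.77 × 10⁵.
103 mM / 3.77 × 10⁵ = 2.73 × 10⁻⁴ mM = 0.273 μM.

0.273 μM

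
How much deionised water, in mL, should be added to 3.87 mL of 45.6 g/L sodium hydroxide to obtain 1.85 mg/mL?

1.85 mg/mL = 1.85 g/L.
V₂ = C₁V₁/C₂ = 45.6 × 3.87 / 1.85 = 95.4 mL.
Diluent to add = V₂ − V₁ = 95.4 − 3.87 = 91.5 mL.

91.5 mL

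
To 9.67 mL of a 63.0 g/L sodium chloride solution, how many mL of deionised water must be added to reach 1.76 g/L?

V₂ = C₁V₁/C₂ = 63.0 × 9.67 / 1.76 = 346 mL.
Diluent to add = V₂ − V₁ = 346 − 9.67 = 336 mL.

336 mL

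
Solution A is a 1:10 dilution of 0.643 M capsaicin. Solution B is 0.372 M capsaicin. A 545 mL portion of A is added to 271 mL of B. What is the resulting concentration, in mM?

166 mM

C_A = 0.643 M / 10 = 0.0643 M.
C_mix = (C_A·V_A + C_B·V_B)/(V_A + V_B) = (0.0643×545 + 0.372×271) / 816.0 = 0.166 M = 166 mM.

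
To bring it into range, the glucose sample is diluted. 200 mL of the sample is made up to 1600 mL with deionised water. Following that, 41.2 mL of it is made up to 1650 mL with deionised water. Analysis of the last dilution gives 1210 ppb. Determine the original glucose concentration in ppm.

Overall dilution factor = 8 × 40.05 = 320.
Original = 1210 ppb × 320 = 3.88 × 10⁵ ppb = 388 ppm.

388 ppm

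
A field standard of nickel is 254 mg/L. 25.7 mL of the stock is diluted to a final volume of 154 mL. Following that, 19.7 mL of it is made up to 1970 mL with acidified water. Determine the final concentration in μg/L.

424 μg/L

Overall dilution factor = 5.992 × 100 = 599.
254 mg/L / 599 = 0.424 mg/L = 424 μg/L.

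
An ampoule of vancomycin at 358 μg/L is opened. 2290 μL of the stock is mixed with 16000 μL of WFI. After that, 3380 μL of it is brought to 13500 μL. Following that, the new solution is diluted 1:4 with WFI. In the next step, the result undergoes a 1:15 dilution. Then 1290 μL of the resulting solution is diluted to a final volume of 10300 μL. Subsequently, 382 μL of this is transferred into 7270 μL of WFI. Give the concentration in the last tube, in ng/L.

1.17 ng/L

Overall dilution factor = 7.987 × 3.994 × 4 × 15 × 7.984 × 20.03 = 3.06 × 10⁵.
358 μg/L / 3.06 × 10⁵ = 1.17 × 10⁻³ μg/L = 1.17 ng/L.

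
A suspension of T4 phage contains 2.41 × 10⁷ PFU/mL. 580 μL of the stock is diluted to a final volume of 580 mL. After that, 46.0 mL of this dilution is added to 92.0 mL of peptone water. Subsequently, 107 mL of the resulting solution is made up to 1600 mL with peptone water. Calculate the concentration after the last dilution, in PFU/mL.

537 PFU/mL

Overall dilution factor = 1000 × 3 × 14.95 = 4.49 × 10⁴.
2.41 × 10⁷ PFU/mL / 4.49 × 10⁴ = 537 PFU/mL.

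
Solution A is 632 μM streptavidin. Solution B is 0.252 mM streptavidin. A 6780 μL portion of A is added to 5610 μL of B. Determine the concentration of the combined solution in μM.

460 μM

C_B = 0.252 mM = 252 μM.
C_mix = (C_A·V_A + C_B·V_B)/(V_A + V_B) = (632×6780 + 252×5610) / 12390 = 460 μM.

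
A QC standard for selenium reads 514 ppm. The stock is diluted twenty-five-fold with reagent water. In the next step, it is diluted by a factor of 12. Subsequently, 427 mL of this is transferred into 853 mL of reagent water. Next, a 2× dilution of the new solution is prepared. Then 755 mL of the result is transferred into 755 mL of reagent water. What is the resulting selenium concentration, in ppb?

143 ppb

Overall dilution factor = 25 × 12 × 2.998 × 2 × 2 = 3597.
514 ppm / 3597 = 0.143 ppm = 143 ppb.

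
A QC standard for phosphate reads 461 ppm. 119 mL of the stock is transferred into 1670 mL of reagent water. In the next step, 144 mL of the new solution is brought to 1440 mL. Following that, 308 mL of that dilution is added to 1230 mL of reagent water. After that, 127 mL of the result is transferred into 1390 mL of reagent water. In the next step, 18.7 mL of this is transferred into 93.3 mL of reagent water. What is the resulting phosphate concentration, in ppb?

Overall dilution factor = 15.03 × 10 × 4.994 × 11.94 × 5.989 = 5.37 × 10⁴.
461 ppm / 5.37 × 10⁴ = 8.58 × 10⁻³ ppm = 8.58 ppb.

8.58 ppb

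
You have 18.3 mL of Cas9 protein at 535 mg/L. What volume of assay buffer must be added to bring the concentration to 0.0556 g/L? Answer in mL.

0.0556 g/L = 55.6 mg/L.
V₂ = C₁V₁/C₂ = 535 × 18.3 / 55.6 = 176 mL.
Diluent to add = V₂ − V₁ = 176 − 18.3 = 158 mL.

158 mL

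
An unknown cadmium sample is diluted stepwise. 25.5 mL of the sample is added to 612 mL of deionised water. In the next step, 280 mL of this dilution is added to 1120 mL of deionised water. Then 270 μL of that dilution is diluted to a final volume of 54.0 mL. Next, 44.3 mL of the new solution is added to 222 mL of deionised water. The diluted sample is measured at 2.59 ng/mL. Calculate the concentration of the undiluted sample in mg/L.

Overall dilution factor = 25 × 5 × 200 × 6.011 = 1.50 × 10⁵.
Original = 2.59 ng/mL × 1.50 × 10⁵ = 3.89 × 10⁵ ng/mL = 389 mg/L.

389 mg/L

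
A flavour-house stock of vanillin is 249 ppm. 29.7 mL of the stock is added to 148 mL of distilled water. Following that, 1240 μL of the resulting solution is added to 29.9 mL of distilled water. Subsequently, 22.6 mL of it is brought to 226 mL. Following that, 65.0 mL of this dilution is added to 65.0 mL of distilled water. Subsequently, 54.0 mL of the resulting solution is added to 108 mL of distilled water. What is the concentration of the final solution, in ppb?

Overall dilution factor = 5.983 × 25.11 × 10 × 2 × 3 = 9015.
249 ppm / 9015 = 0.0276 ppm = 27.6 ppb.

27.6 ppb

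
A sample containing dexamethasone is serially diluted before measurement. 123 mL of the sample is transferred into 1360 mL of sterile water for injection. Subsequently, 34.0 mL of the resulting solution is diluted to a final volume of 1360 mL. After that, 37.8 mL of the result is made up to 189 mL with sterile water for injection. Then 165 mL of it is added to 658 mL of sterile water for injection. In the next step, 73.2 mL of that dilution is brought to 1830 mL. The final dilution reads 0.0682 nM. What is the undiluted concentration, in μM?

Overall dilution factor = 12.06 × 40 × 5 × 4.988 × 25 = 3.01 × 10⁵.
Original = 0.0682 nM × 3.01 × 10⁵ = 2.05 × 10⁴ nM = 20.5 μM.

20.5 μM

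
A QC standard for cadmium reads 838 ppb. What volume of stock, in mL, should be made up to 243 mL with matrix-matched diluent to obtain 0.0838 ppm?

0.0838 ppm = 83.8 ppb.
V₁ = C₂V₂/C₁ = 83.8 × 243 / 838 = 24.3 mL.

24.3 mL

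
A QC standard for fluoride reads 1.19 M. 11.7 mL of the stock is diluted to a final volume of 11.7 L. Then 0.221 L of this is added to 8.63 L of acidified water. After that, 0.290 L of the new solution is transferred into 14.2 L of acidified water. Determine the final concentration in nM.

Overall dilution factor = 1000 × 40.05 × 49.97 = 2.00 × 10⁶.
1.19 M / 2.00 × 10⁶ = 5.95 × 10⁻⁷ M = 595 nM.

595 nM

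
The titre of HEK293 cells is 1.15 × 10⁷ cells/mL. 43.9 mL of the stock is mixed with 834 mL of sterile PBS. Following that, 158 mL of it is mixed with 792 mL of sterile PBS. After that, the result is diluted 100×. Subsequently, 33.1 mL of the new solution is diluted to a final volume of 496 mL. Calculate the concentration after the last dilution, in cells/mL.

63.8 cells/mL

Overall dilution factor = 20.00 × 6.013 × 100 × 14.98 = 1.80 × 10⁵.
1.15 × 10⁷ cells/mL / 1.80 × 10⁵ = 63.8 cells/mL.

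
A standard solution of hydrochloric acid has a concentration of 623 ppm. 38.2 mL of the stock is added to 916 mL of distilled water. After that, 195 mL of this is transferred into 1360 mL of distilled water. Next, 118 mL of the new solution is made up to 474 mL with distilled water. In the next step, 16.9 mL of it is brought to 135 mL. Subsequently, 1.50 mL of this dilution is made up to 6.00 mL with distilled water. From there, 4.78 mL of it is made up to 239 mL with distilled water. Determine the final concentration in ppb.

0.487 ppb

Overall dilution factor = 24.98 × 7.974 × 4.017 × 7.988 × 4 × 50 = 1.28 × 10⁶.
623 ppm / 1.28 × 10⁶ = 4.87 × 10⁻⁴ ppm = 0.487 ppb.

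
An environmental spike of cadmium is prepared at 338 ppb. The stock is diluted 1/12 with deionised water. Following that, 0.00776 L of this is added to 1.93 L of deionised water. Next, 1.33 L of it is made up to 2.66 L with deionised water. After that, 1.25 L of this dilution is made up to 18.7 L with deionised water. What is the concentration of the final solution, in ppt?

3.77 ppt

Overall dilution factor = 12 × 249.7 × 2 × 14.96 = 8.97 × 10⁴.
338 ppb / 8.97 × 10⁴ = 3.77 × 10⁻³ ppb = 3.77 ppt.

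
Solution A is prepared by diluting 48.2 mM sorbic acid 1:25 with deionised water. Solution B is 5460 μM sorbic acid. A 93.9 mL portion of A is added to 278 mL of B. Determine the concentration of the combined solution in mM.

4.57 mM

C_A = 48.2 mM / 25 = 1.93 mM.
C_B = 5460 μM = 5.46 mM.
C_mix = (C_A·V_A + C_B·V_B)/(V_A + V_B) = (1.93×93.9 + 5.46×278) / 371.9 = 4.57 mM.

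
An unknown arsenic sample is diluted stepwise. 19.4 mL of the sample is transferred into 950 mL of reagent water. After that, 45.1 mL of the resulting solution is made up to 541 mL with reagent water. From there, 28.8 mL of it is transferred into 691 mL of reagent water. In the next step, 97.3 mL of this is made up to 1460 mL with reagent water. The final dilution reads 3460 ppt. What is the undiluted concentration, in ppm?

778 ppm

Overall dilution factor = 49.97 × 12.00 × 24.99 × 15.01 = 2.25 × 10⁵.
Original = 3460 ppt × 2.25 × 10⁵ = 7.78 × 10⁸ ppt = 778 ppm.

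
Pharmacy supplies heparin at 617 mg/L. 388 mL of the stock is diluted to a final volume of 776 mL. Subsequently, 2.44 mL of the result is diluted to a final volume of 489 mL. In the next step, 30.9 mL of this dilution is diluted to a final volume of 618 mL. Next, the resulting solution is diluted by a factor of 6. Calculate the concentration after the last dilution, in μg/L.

Overall dilution factor = 2 × 200.4 × 20 × 6 = 4.81 × 10⁴.
617 mg/L / 4.81 × 10⁴ = 0.0128 mg/L = 12.8 μg/L.

12.8 μg/L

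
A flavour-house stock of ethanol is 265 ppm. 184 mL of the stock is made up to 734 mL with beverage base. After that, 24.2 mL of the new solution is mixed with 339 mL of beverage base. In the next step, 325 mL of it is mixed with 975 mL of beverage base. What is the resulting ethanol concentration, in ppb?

Overall dilution factor = 3.989 × 15.01 × 4 = 239.
265 ppm / 239 = 1.11 ppm = 1110 ppb.

1110 ppb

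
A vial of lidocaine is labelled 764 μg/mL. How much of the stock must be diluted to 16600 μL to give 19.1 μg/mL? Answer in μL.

V₁ = C₂V₂/C₁ = 19.1 × 16600 / 764 = 415 μL.

415 μL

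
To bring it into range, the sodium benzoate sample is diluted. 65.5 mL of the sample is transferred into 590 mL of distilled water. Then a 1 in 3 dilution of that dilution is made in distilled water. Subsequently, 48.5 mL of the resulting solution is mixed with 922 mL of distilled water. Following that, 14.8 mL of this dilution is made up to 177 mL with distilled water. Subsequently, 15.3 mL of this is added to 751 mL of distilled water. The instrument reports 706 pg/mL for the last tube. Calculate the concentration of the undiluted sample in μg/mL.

254 μg/mL

Overall dilution factor = 10.01 × 3 × 20.01 × 11.96 × 50.08 = 3.60 × 10⁵.
Original = 706 pg/mL × 3.60 × 10⁵ = 2.54 × 10⁸ pg/mL = 254 μg/mL.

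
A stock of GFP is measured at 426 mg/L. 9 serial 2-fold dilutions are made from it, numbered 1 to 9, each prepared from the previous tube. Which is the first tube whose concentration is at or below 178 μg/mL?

tube 2

Tube n has concentration 426 mg/L / 2ⁿ.
Need 2ⁿ ≥ 426 mg/L / 178 μg/mL = 2.39, so n ≥ 1.26.
First such tube: n = 2.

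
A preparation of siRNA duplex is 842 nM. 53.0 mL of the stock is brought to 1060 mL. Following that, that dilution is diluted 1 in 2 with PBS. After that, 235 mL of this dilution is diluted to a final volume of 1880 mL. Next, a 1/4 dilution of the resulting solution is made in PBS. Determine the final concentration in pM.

658 pM

Overall dilution factor = 20 × 2 × 8 × 4 = 1280.
842 nM / 1280 = 0.658 nM = 658 pM.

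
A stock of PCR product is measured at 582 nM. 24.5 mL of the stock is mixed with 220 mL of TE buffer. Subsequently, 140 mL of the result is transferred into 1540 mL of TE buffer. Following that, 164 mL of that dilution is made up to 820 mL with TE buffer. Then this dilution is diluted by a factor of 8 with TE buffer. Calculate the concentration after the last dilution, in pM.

Overall dilution factor = 9.980 × 12 × 5 × 8 = 4790.
582 nM / 4790 = 0.121 nM = 121 pM.

121 pM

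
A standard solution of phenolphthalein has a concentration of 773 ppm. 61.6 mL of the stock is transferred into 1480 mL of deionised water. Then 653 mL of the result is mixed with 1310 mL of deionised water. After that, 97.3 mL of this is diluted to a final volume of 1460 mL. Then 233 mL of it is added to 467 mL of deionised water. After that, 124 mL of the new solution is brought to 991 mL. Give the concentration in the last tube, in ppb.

28.5 ppb

Overall dilution factor = 25.03 × 3.006 × 15.01 × 3.004 × 7.992 = 2.71 × 10⁴.
773 ppm / 2.71 × 10⁴ = 0.0285 ppm = 28.5 ppb.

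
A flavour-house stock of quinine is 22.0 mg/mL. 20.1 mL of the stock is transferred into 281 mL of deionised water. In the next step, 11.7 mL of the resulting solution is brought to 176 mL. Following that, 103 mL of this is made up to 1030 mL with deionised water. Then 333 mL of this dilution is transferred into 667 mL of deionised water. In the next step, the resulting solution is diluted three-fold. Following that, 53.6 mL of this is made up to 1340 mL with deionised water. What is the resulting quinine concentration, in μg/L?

Overall dilution factor = 14.98 × 15.04 × 10 × 3.003 × 3 × 25 = 5.08 × 10⁵.
22.0 mg/mL / 5.08 × 10⁵ = 4.33 × 10⁻⁵ mg/mL = 43.3 μg/L.

43.3 μg/L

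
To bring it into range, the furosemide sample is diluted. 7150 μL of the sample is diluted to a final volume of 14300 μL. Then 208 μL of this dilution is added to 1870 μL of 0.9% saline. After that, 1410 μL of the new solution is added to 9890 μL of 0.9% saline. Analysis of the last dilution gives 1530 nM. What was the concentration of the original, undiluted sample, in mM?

Overall dilution factor = 2 × 9.990 × 8.014 = 160.
Original = 1530 nM × 160 = 2.45 × 10⁵ nM = 0.245 mM.

0.245 mM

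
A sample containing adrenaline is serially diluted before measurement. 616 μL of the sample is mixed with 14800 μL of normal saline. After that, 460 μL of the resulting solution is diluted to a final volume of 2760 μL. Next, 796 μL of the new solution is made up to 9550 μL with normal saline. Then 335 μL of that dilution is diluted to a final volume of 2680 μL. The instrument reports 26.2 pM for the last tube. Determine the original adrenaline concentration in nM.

378 nM

Overall dilution factor = 25.03 × 6 × 12.00 × 8 = 1.44 × 10⁴.
Original = 26.2 pM × 1.44 × 10⁴ = 3.78 × 10⁵ pM = 378 nM.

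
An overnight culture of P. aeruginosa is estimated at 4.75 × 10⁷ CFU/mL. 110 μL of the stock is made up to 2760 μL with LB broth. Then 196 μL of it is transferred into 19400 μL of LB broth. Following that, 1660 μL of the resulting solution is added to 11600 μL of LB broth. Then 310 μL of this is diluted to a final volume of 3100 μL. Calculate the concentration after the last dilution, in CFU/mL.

237 CFU/mL

Overall dilution factor = 25.09 × 99.98 × 7.988 × 10 = 2.00 × 10⁵.
4.75 × 10⁷ CFU/mL / 2.00 × 10⁵ = 237 CFU/mL.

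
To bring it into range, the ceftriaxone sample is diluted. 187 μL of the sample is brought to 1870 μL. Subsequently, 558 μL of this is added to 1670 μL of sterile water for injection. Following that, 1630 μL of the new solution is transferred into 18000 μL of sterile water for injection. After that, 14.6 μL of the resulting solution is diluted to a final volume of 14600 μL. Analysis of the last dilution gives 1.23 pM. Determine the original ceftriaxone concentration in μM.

0.591 μM

Overall dilution factor = 10 × 3.993 × 12.04 × 1000 = 4.81 × 10⁵.
Original = 1.23 pM × 4.81 × 10⁵ = 5.91 × 10⁵ pM = 0.591 μM.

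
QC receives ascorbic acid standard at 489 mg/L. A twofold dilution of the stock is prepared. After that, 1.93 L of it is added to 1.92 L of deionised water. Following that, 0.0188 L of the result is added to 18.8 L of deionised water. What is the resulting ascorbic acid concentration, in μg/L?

Overall dilution factor = 2 × 1.995 × 1001 = 3994.
489 mg/L / 3994 = 0.122 mg/L = 122 μg/L.

122 μg/L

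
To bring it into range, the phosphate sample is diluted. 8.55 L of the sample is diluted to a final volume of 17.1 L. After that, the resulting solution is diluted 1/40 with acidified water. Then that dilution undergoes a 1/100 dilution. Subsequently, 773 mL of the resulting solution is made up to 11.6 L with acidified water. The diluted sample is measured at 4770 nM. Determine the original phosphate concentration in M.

Overall dilution factor = 2 × 40 × 100 × 15.01 = 1.20 × 10⁵.
Original = 4770 nM × 1.20 × 10⁵ = 5.73 × 10⁸ nM = 0.573 M.

0.573 M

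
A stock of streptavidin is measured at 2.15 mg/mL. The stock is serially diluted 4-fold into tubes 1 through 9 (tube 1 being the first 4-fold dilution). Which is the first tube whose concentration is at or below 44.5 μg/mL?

Tube n has concentration 2.15 mg/mL / 4ⁿ.
Need 4ⁿ ≥ 2.15 mg/mL / 44.5 μg/mL = 48.3, so n ≥ 2.80.
First such tube: n = 3.

tube 3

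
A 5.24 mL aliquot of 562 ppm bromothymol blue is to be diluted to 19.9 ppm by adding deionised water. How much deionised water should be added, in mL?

143 mL

V₂ = C₁V₁/C₂ = 562 × 5.24 / 19.9 = 148 mL.
Diluent to add = V₂ − V₁ = 148 − 5.24 = 143 mL.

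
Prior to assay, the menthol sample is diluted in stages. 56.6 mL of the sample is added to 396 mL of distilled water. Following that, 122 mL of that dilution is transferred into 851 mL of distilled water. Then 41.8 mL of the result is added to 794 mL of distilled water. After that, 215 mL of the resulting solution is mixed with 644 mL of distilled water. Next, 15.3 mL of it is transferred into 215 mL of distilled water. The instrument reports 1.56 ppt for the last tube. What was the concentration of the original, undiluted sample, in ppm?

0.120 ppm

Overall dilution factor = 7.996 × 7.975 × 20.00 × 3.995 × 15.05 = 7.67 × 10⁴.
Original = 1.56 ppt × 7.67 × 10⁴ = 1.20 × 10⁵ ppt = 0.120 ppm.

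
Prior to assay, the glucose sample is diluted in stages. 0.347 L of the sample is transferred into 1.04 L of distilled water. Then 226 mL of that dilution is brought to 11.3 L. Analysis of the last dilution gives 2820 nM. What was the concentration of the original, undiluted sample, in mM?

0.564 mM

Overall dilution factor = 3.997 × 50 = 200.
Original = 2820 nM × 200 = 5.64 × 10⁵ nM = 0.564 mM.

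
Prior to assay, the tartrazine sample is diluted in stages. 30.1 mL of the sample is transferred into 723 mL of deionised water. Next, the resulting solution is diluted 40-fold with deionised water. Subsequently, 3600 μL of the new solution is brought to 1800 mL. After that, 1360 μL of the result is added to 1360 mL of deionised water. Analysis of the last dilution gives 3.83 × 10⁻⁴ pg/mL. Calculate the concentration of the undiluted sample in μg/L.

Overall dilution factor = 25.02 × 40 × 500 × 1001 = 5.01 × 10⁸.
Original = 3.83 × 10⁻⁴ pg/mL × 5.01 × 10⁸ = 1.92 × 10⁵ pg/mL = 192 μg/L.

192 μg/L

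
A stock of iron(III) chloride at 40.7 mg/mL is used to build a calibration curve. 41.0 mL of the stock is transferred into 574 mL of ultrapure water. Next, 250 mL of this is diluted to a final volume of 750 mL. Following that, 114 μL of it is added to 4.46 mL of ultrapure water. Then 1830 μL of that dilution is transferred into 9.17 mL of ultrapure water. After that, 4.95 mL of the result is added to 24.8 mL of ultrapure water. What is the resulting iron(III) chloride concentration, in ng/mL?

Overall dilution factor = 15 × 3 × 40.12 × 6.011 × 6.010 = 6.52 × 10⁴.
40.7 mg/mL / 6.52 × 10⁴ = 6.24 × 10⁻⁴ mg/mL = 624 ng/mL.

624 ng/mL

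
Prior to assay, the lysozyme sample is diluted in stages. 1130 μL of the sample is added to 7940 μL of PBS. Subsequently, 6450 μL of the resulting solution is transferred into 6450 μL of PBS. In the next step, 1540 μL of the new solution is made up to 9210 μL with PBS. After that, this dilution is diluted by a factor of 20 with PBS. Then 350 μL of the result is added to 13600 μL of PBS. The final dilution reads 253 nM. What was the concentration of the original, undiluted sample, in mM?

Overall dilution factor = 8.027 × 2 × 5.981 × 20 × 39.86 = 7.65 × 10⁴.
Original = 253 nM × 7.65 × 10⁴ = 1.94 × 10⁷ nM = 19.4 mM.

19.4 mM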